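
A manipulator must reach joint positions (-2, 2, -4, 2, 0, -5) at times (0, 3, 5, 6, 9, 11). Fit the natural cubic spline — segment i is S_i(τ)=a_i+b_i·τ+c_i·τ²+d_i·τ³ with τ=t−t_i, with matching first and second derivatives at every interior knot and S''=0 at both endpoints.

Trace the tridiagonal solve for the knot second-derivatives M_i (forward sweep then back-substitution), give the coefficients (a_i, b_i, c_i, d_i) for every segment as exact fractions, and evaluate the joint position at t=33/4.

  seg 0: a=-2 b=14777/3876 c=0 d=-3203/11628
  seg 1: a=2 b=-7025/1938 c=-3203/1292 d=2705/1938
  seg 2: a=-4 b=6217/1938 c=7617/1292 d=-12029/3876
  seg 3: a=2 b=1297/228 c=-1103/323 d=1675/3876
  seg 4: a=0 b=-6071/1938 c=613/1292 d=-613/7752
S(33/4) = 201265/82688

Δ: Δ0=4/3, Δ1=-3, Δ2=6, Δ3=-2/3, Δ4=-5/2
row 1: diag=10, rhs=-26; c'=1/5, d'=-13/5
row 2: denom=6−2·1/5=28/5; d'=(54−2·-13/5)/(28/5)=74/7
row 3: denom=8−1·5/28=219/28; d'=(-40−1·74/7)/(219/28)=-472/73
row 4: denom=10−3·28/73=646/73; d'=(-11−3·-472/73)/(646/73)=613/646
back: M4=613/646
back: M3=-472/73−28/73·613/646=-2206/323
back: M2=74/7−5/28·-2206/323=7617/646
back: M1=-13/5−1/5·7617/646=-3203/646
M: M0=0, M1=-3203/646, M2=7617/646, M3=-2206/323, M4=613/646, M5=0
seg 0: a=-2, c=M0/2=0, d=(M1−M0)/(6·3)=-3203/11628, b=Δ0−h0·(2M0+M1)/6=14777/3876
seg 1: a=2, c=M1/2=-3203/1292, d=(M2−M1)/(6·2)=2705/1938, b=Δ1−h1·(2M1+M2)/6=-7025/1938
seg 2: a=-4, c=M2/2=7617/1292, d=(M3−M2)/(6·1)=-12029/3876, b=Δ2−h2·(2M2+M3)/6=6217/1938
seg 3: a=2, c=M3/2=-1103/323, d=(M4−M3)/(6·3)=1675/3876, b=Δ3−h3·(2M3+M4)/6=1297/228
seg 4: a=0, c=M4/2=613/1292, d=(M5−M4)/(6·2)=-613/7752, b=Δ4−h4·(2M4+M5)/6=-6071/1938
t_q=33/4 → seg 3, τ=9/4; S=2+1297/228·τ+-1103/323·τ²+1675/3876·τ³=201265/82688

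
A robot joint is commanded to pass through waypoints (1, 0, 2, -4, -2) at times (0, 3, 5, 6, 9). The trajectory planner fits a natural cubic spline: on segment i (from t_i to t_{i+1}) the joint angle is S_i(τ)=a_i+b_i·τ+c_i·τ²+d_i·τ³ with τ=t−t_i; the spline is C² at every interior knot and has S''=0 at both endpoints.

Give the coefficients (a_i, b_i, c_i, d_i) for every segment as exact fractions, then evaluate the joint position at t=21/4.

  seg 0: a=1 b=-355/219 c=0 d=94/657
  seg 1: a=0 b=491/219 c=94/73 d=-209/219
  seg 2: a=2 b=-889/219 c=-324/73 d=547/219
  seg 3: a=-4 b=-1192/219 c=223/73 d=-223/657
S(21/4) = 3489/4672

Δ: Δ0=-1/3, Δ1=1, Δ2=-6, Δ3=2/3
row 1: diag=10, rhs=8; c'=1/5, d'=4/5
row 2: denom=6−2·1/5=28/5; d'=(-42−2·4/5)/(28/5)=-109/14
row 3: denom=8−1·5/28=219/28; d'=(40−1·-109/14)/(219/28)=446/73
back: M3=446/73
back: M2=-109/14−5/28·446/73=-648/73
back: M1=4/5−1/5·-648/73=188/73
M: M0=0, M1=188/73, M2=-648/73, M3=446/73, M4=0
seg 0: a=1, c=M0/2=0, d=(M1−M0)/(6·3)=94/657, b=Δ0−h0·(2M0+M1)/6=-355/219
seg 1: a=0, c=M1/2=94/73, d=(M2−M1)/(6·2)=-209/219, b=Δ1−h1·(2M1+M2)/6=491/219
seg 2: a=2, c=M2/2=-324/73, d=(M3−M2)/(6·1)=547/219, b=Δ2−h2·(2M2+M3)/6=-889/219
seg 3: a=-4, c=M3/2=223/73, d=(M4−M3)/(6·3)=-223/657, b=Δ3−h3·(2M3+M4)/6=-1192/219
t_q=21/4 → seg 2, τ=1/4; S=2+-889/219·τ+-324/73·τ²+547/219·τ³=3489/4672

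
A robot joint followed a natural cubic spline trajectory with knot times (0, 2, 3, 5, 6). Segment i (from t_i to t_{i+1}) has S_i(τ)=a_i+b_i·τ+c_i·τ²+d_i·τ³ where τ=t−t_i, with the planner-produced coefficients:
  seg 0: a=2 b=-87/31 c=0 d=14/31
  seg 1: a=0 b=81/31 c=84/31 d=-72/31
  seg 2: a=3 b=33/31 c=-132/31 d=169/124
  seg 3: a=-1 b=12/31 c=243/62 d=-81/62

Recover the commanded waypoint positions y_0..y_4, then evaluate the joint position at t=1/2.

y_0=2 y_1=0 y_2=3 y_3=-1 y_4=2
S(1/2) = 81/124

y_0 = S_0(0) = a_0 = 2
y_1 = S_1(0) = a_1 = 0
y_2 = S_2(0) = a_2 = 3
y_3 = S_3(0) = a_3 = -1
y_4 = S_3(1) = 2
t_q=1/2 is in segment 0 (τ=1/2); S_0(τ)=81/124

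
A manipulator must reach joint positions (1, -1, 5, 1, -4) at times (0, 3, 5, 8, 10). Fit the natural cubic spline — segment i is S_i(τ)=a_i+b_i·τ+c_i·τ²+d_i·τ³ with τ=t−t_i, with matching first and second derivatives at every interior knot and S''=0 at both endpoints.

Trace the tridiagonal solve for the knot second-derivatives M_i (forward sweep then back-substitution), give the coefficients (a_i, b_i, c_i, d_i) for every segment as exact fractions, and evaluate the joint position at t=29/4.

  seg 0: a=1 b=-182/87 c=0 d=124/783
  seg 1: a=-1 b=190/87 c=124/87 d=-59/116
  seg 2: a=5 b=155/87 c=-283/174 d=307/1566
  seg 3: a=1 b=-467/174 c=4/29 d=-2/87
S(29/4) = 385/128

Δ: Δ0=-2/3, Δ1=3, Δ2=-4/3, Δ3=-5/2
row 1: diag=10, rhs=22; c'=1/5, d'=11/5
row 2: denom=10−2·1/5=48/5; d'=(-26−2·11/5)/(48/5)=-19/6
row 3: denom=10−3·5/16=145/16; d'=(-7−3·-19/6)/(145/16)=8/29
back: M3=8/29
back: M2=-19/6−5/16·8/29=-283/87
back: M1=11/5−1/5·-283/87=248/87
M: M0=0, M1=248/87, M2=-283/87, M3=8/29, M4=0
seg 0: a=1, c=M0/2=0, d=(M1−M0)/(6·3)=124/783, b=Δ0−h0·(2M0+M1)/6=-182/87
seg 1: a=-1, c=M1/2=124/87, d=(M2−M1)/(6·2)=-59/116, b=Δ1−h1·(2M1+M2)/6=190/87
seg 2: a=5, c=M2/2=-283/174, d=(M3−M2)/(6·3)=307/1566, b=Δ2−h2·(2M2+M3)/6=155/87
seg 3: a=1, c=M3/2=4/29, d=(M4−M3)/(6·2)=-2/87, b=Δ3−h3·(2M3+M4)/6=-467/174
t_q=29/4 → seg 2, τ=9/4; S=5+155/87·τ+-283/174·τ²+307/1566·τ³=385/128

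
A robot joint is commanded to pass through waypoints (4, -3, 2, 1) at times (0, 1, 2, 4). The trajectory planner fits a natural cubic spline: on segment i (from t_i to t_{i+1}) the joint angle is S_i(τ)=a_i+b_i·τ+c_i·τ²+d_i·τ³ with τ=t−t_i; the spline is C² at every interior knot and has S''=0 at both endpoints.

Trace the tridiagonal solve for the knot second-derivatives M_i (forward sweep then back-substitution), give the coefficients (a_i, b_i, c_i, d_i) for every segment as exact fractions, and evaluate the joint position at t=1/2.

  seg 0: a=4 b=-477/46 c=0 d=155/46
  seg 1: a=-3 b=-6/23 c=465/46 d=-223/46
  seg 2: a=2 b=249/46 c=-102/23 d=17/23
S(1/2) = -281/368

Δ: Δ0=-7, Δ1=5, Δ2=-1/2
row 1: diag=4, rhs=72; c'=1/4, d'=18
row 2: denom=6−1·1/4=23/4; d'=(-33−1·18)/(23/4)=-204/23
back: M2=-204/23
back: M1=18−1/4·-204/23=465/23
M: M0=0, M1=465/23, M2=-204/23, M3=0
seg 0: a=4, c=M0/2=0, d=(M1−M0)/(6·1)=155/46, b=Δ0−h0·(2M0+M1)/6=-477/46
seg 1: a=-3, c=M1/2=465/46, d=(M2−M1)/(6·1)=-223/46, b=Δ1−h1·(2M1+M2)/6=-6/23
seg 2: a=2, c=M2/2=-102/23, d=(M3−M2)/(6·2)=17/23, b=Δ2−h2·(2M2+M3)/6=249/46
t_q=1/2 → seg 0, τ=1/2; S=4+-477/46·τ+0·τ²+155/46·τ³=-281/368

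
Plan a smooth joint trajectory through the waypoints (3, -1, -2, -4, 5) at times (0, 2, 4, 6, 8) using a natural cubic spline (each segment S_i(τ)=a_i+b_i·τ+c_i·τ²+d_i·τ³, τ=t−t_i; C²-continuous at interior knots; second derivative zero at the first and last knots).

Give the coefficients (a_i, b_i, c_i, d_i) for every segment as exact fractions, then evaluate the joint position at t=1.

  seg 0: a=3 b=-71/28 c=0 d=15/112
  seg 1: a=-1 b=-13/14 c=45/56 d=-33/112
  seg 2: a=-2 b=-5/4 c=-27/28 d=61/112
  seg 3: a=-4 b=10/7 c=129/56 d=-43/112
S(1) = 67/112

Δ: Δ0=-2, Δ1=-1/2, Δ2=-1, Δ3=9/2
row 1: diag=8, rhs=9; c'=1/4, d'=9/8
row 2: denom=8−2·1/4=15/2; d'=(-3−2·9/8)/(15/2)=-7/10
row 3: denom=8−2·4/15=112/15; d'=(33−2·-7/10)/(112/15)=129/28
back: M3=129/28
back: M2=-7/10−4/15·129/28=-27/14
back: M1=9/8−1/4·-27/14=45/28
M: M0=0, M1=45/28, M2=-27/14, M3=129/28, M4=0
seg 0: a=3, c=M0/2=0, d=(M1−M0)/(6·2)=15/112, b=Δ0−h0·(2M0+M1)/6=-71/28
seg 1: a=-1, c=M1/2=45/56, d=(M2−M1)/(6·2)=-33/112, b=Δ1−h1·(2M1+M2)/6=-13/14
seg 2: a=-2, c=M2/2=-27/28, d=(M3−M2)/(6·2)=61/112, b=Δ2−h2·(2M2+M3)/6=-5/4
seg 3: a=-4, c=M3/2=129/56, d=(M4−M3)/(6·2)=-43/112, b=Δ3−h3·(2M3+M4)/6=10/7
t_q=1 → seg 0, τ=1; S=3+-71/28·τ+0·τ²+15/112·τ³=67/112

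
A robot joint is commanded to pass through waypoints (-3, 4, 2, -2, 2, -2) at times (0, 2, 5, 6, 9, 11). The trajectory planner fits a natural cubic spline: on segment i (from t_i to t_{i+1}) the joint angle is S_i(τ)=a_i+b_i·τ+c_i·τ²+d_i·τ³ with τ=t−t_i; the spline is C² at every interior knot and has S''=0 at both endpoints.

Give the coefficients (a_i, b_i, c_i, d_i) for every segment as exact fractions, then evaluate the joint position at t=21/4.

Δ: Δ0=7/2, Δ1=-2/3, Δ2=-4, Δ3=4/3, Δ4=-2
row 1: diag=10, rhs=-25; c'=3/10, d'=-5/2
row 2: denom=8−3·3/10=71/10; d'=(-20−3·-5/2)/(71/10)=-125/71
row 3: denom=8−1·10/71=558/71; d'=(32−1·-125/71)/(558/71)=799/186
row 4: denom=10−3·71/186=549/62; d'=(-20−3·799/186)/(549/62)=-2039/549
back: M4=-2039/549
back: M3=799/186−71/186·-2039/549=9410/1647
back: M2=-125/71−10/71·9410/1647=-4225/1647
back: M1=-5/2−3/10·-4225/1647=-950/549
M: M0=0, M1=-950/549, M2=-4225/1647, M3=9410/1647, M4=-2039/549, M5=0
seg 0: a=-3, c=M0/2=0, d=(M1−M0)/(6·2)=-475/3294, b=Δ0−h0·(2M0+M1)/6=13429/3294
seg 1: a=4, c=M1/2=-475/549, d=(M2−M1)/(6·3)=-1375/29646, b=Δ1−h1·(2M1+M2)/6=7729/3294
seg 2: a=2, c=M2/2=-4225/3294, d=(M3−M2)/(6·1)=505/366, b=Δ2−h2·(2M2+M3)/6=-6748/1647
seg 3: a=-2, c=M3/2=4705/1647, d=(M4−M3)/(6·3)=-15527/29646, b=Δ3−h3·(2M3+M4)/6=-8311/3294
seg 4: a=2, c=M4/2=-2039/1098, d=(M5−M4)/(6·2)=2039/6588, b=Δ4−h4·(2M4+M5)/6=784/1647
t_q=21/4 → seg 2, τ=1/4; S=2+-6748/1647·τ+-4225/3294·τ²+505/366·τ³=64447/70272

  seg 0: a=-3 b=13429/3294 c=0 d=-475/3294
  seg 1: a=4 b=7729/3294 c=-475/549 d=-1375/29646
  seg 2: a=2 b=-6748/1647 c=-4225/3294 d=505/366
  seg 3: a=-2 b=-8311/3294 c=4705/1647 d=-15527/29646
  seg 4: a=2 b=784/1647 c=-2039/1098 d=2039/6588
S(21/4) = 64447/70272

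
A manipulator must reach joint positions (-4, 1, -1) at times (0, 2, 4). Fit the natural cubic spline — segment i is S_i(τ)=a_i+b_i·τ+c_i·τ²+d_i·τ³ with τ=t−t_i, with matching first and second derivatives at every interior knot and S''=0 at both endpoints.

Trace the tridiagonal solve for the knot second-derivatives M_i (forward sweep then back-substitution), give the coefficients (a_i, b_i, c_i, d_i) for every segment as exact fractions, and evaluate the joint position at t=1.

  seg 0: a=-4 b=27/8 c=0 d=-7/32
  seg 1: a=1 b=3/4 c=-21/16 d=7/32
S(1) = -27/32

Δ: Δ0=5/2, Δ1=-1
row 1: diag=8, rhs=-21; c'=1/4, d'=-21/8
back: M1=-21/8
M: M0=0, M1=-21/8, M2=0
seg 0: a=-4, c=M0/2=0, d=(M1−M0)/(6·2)=-7/32, b=Δ0−h0·(2M0+M1)/6=27/8
seg 1: a=1, c=M1/2=-21/16, d=(M2−M1)/(6·2)=7/32, b=Δ1−h1·(2M1+M2)/6=3/4
t_q=1 → seg 0, τ=1; S=-4+27/8·τ+0·τ²+-7/32·τ³=-27/32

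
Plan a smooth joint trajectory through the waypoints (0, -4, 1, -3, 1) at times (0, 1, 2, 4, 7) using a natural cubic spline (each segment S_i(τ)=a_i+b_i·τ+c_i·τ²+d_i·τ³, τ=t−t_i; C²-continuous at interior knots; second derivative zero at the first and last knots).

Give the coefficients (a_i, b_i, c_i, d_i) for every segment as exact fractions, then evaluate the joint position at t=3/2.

  seg 0: a=0 b=-2155/321 c=0 d=871/321
  seg 1: a=-4 b=458/321 c=871/107 d=-1466/321
  seg 2: a=1 b=1286/321 c=-595/107 d=821/642
  seg 3: a=-3 b=-928/321 c=226/107 d=-226/963
S(3/2) = -195/107

Δ: Δ0=-4, Δ1=5, Δ2=-2, Δ3=4/3
row 1: diag=4, rhs=54; c'=1/4, d'=27/2
row 2: denom=6−1·1/4=23/4; d'=(-42−1·27/2)/(23/4)=-222/23
row 3: denom=10−2·8/23=214/23; d'=(20−2·-222/23)/(214/23)=452/107
back: M3=452/107
back: M2=-222/23−8/23·452/107=-1190/107
back: M1=27/2−1/4·-1190/107=1742/107
M: M0=0, M1=1742/107, M2=-1190/107, M3=452/107, M4=0
seg 0: a=0, c=M0/2=0, d=(M1−M0)/(6·1)=871/321, b=Δ0−h0·(2M0+M1)/6=-2155/321
seg 1: a=-4, c=M1/2=871/107, d=(M2−M1)/(6·1)=-1466/321, b=Δ1−h1·(2M1+M2)/6=458/321
seg 2: a=1, c=M2/2=-595/107, d=(M3−M2)/(6·2)=821/642, b=Δ2−h2·(2M2+M3)/6=1286/321
seg 3: a=-3, c=M3/2=226/107, d=(M4−M3)/(6·3)=-226/963, b=Δ3−h3·(2M3+M4)/6=-928/321
t_q=3/2 → seg 1, τ=1/2; S=-4+458/321·τ+871/107·τ²+-1466/321·τ³=-195/107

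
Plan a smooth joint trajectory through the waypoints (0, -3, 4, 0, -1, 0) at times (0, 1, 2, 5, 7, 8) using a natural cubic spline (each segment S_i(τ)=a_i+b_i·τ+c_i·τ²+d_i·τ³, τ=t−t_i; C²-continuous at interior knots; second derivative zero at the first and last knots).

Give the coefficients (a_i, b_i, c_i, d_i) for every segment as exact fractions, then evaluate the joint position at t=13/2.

  seg 0: a=0 b=-13459/2280 c=0 d=6619/2280
  seg 1: a=-3 b=3199/1140 c=6619/760 d=-2059/456
  seg 2: a=4 b=15227/2280 c=-919/190 d=4939/6840
  seg 3: a=0 b=-649/228 c=1263/760 d=-557/2280
  seg 4: a=-1 b=991/1140 c=149/760 d=-149/2280
S(13/2) = -8239/6080

Δ: Δ0=-3, Δ1=7, Δ2=-4/3, Δ3=-1/2, Δ4=1
row 1: diag=4, rhs=60; c'=1/4, d'=15
row 2: denom=8−1·1/4=31/4; d'=(-50−1·15)/(31/4)=-260/31
row 3: denom=10−3·12/31=274/31; d'=(5−3·-260/31)/(274/31)=935/274
row 4: denom=6−2·31/137=760/137; d'=(9−2·935/274)/(760/137)=149/380
back: M4=149/380
back: M3=935/274−31/137·149/380=1263/380
back: M2=-260/31−12/31·1263/380=-919/95
back: M1=15−1/4·-919/95=6619/380
M: M0=0, M1=6619/380, M2=-919/95, M3=1263/380, M4=149/380, M5=0
seg 0: a=0, c=M0/2=0, d=(M1−M0)/(6·1)=6619/2280, b=Δ0−h0·(2M0+M1)/6=-13459/2280
seg 1: a=-3, c=M1/2=6619/760, d=(M2−M1)/(6·1)=-2059/456, b=Δ1−h1·(2M1+M2)/6=3199/1140
seg 2: a=4, c=M2/2=-919/190, d=(M3−M2)/(6·3)=4939/6840, b=Δ2−h2·(2M2+M3)/6=15227/2280
seg 3: a=0, c=M3/2=1263/760, d=(M4−M3)/(6·2)=-557/2280, b=Δ3−h3·(2M3+M4)/6=-649/228
seg 4: a=-1, c=M4/2=149/760, d=(M5−M4)/(6·1)=-149/2280, b=Δ4−h4·(2M4+M5)/6=991/1140
t_q=13/2 → seg 3, τ=3/2; S=0+-649/228·τ+1263/760·τ²+-557/2280·τ³=-8239/6080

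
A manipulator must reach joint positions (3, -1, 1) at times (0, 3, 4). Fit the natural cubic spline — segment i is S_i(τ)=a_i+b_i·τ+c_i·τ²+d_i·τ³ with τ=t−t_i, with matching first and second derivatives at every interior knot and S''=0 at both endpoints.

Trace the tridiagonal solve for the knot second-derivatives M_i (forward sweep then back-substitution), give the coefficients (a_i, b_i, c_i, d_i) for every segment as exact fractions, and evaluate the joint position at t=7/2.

Δ: Δ0=-4/3, Δ1=2
row 1: diag=8, rhs=20; c'=1/8, d'=5/2
back: M1=5/2
M: M0=0, M1=5/2, M2=0
seg 0: a=3, c=M0/2=0, d=(M1−M0)/(6·3)=5/36, b=Δ0−h0·(2M0+M1)/6=-31/12
seg 1: a=-1, c=M1/2=5/4, d=(M2−M1)/(6·1)=-5/12, b=Δ1−h1·(2M1+M2)/6=7/6
t_q=7/2 → seg 1, τ=1/2; S=-1+7/6·τ+5/4·τ²+-5/12·τ³=-5/32

  seg 0: a=3 b=-31/12 c=0 d=5/36
  seg 1: a=-1 b=7/6 c=5/4 d=-5/12
S(7/2) = -5/32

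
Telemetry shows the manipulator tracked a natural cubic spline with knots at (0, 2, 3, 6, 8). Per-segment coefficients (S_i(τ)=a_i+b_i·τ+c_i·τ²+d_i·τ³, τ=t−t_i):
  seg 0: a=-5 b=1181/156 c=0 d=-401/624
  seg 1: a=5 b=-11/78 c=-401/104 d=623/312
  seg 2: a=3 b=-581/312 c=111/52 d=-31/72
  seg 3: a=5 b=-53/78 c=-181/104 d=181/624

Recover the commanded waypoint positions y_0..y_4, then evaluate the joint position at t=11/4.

y_0=-5 y_1=5 y_2=3 y_3=5 y_4=-1
S(11/4) = 23747/6656

y_0 = S_0(0) = a_0 = -5
y_1 = S_1(0) = a_1 = 5
y_2 = S_2(0) = a_2 = 3
y_3 = S_3(0) = a_3 = 5
y_4 = S_3(2) = -1
t_q=11/4 is in segment 1 (τ=3/4); S_1(τ)=23747/6656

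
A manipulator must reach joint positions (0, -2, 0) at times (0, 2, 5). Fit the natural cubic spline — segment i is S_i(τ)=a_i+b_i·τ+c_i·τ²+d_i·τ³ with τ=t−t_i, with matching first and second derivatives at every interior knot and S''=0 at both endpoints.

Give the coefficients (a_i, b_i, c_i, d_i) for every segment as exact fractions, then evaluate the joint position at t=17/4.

  seg 0: a=0 b=-4/3 c=0 d=1/12
  seg 1: a=-2 b=-1/3 c=1/2 d=-1/18
S(17/4) = -109/128

Δ: Δ0=-1, Δ1=2/3
row 1: diag=10, rhs=10; c'=3/10, d'=1
back: M1=1
M: M0=0, M1=1, M2=0
seg 0: a=0, c=M0/2=0, d=(M1−M0)/(6·2)=1/12, b=Δ0−h0·(2M0+M1)/6=-4/3
seg 1: a=-2, c=M1/2=1/2, d=(M2−M1)/(6·3)=-1/18, b=Δ1−h1·(2M1+M2)/6=-1/3
t_q=17/4 → seg 1, τ=9/4; S=-2+-1/3·τ+1/2·τ²+-1/18·τ³=-109/128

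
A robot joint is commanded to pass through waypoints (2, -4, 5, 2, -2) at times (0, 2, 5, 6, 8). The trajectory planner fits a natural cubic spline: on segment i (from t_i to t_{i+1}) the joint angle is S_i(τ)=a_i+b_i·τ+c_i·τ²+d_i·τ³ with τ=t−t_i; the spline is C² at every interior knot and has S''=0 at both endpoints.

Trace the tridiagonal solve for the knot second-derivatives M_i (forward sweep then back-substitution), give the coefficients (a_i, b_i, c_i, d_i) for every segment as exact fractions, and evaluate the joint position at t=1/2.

Δ: Δ0=-3, Δ1=3, Δ2=-3, Δ3=-2
row 1: diag=10, rhs=36; c'=3/10, d'=18/5
row 2: denom=8−3·3/10=71/10; d'=(-36−3·18/5)/(71/10)=-468/71
row 3: denom=6−1·10/71=416/71; d'=(6−1·-468/71)/(416/71)=447/208
back: M3=447/208
back: M2=-468/71−10/71·447/208=-717/104
back: M1=18/5−3/10·-717/104=1179/208
M: M0=0, M1=1179/208, M2=-717/104, M3=447/208, M4=0
seg 0: a=2, c=M0/2=0, d=(M1−M0)/(6·2)=393/832, b=Δ0−h0·(2M0+M1)/6=-1017/208
seg 1: a=-4, c=M1/2=1179/416, d=(M2−M1)/(6·3)=-67/96, b=Δ1−h1·(2M1+M2)/6=81/104
seg 2: a=5, c=M2/2=-717/208, d=(M3−M2)/(6·1)=627/416, b=Δ2−h2·(2M2+M3)/6=-441/416
seg 3: a=2, c=M3/2=447/416, d=(M4−M3)/(6·2)=-149/832, b=Δ3−h3·(2M3+M4)/6=-357/104
t_q=1/2 → seg 0, τ=1/2; S=2+-1017/208·τ+0·τ²+393/832·τ³=-2567/6656

  seg 0: a=2 b=-1017/208 c=0 d=393/832
  seg 1: a=-4 b=81/104 c=1179/416 d=-67/96
  seg 2: a=5 b=-441/416 c=-717/208 d=627/416
  seg 3: a=2 b=-357/104 c=447/416 d=-149/832
S(1/2) = -2567/6656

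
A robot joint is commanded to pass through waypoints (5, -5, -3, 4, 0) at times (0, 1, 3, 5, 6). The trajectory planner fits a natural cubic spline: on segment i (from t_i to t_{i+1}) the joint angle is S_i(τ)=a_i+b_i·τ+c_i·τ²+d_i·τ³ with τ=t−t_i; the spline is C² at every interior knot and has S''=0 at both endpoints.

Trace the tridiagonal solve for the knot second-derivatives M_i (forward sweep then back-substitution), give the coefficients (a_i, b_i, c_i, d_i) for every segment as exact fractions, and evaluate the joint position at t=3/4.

Δ: Δ0=-10, Δ1=1, Δ2=7/2, Δ3=-4
row 1: diag=6, rhs=66; c'=1/3, d'=11
row 2: denom=8−2·1/3=22/3; d'=(15−2·11)/(22/3)=-21/22
row 3: denom=6−2·3/11=60/11; d'=(-45−2·-21/22)/(60/11)=-79/10
back: M3=-79/10
back: M2=-21/22−3/11·-79/10=6/5
back: M1=11−1/3·6/5=53/5
M: M0=0, M1=53/5, M2=6/5, M3=-79/10, M4=0
seg 0: a=5, c=M0/2=0, d=(M1−M0)/(6·1)=53/30, b=Δ0−h0·(2M0+M1)/6=-353/30
seg 1: a=-5, c=M1/2=53/10, d=(M2−M1)/(6·2)=-47/60, b=Δ1−h1·(2M1+M2)/6=-97/15
seg 2: a=-3, c=M2/2=3/5, d=(M3−M2)/(6·2)=-91/120, b=Δ2−h2·(2M2+M3)/6=16/3
seg 3: a=4, c=M3/2=-79/20, d=(M4−M3)/(6·1)=79/60, b=Δ3−h3·(2M3+M4)/6=-41/30
t_q=3/4 → seg 0, τ=3/4; S=5+-353/30·τ+0·τ²+53/30·τ³=-1971/640

  seg 0: a=5 b=-353/30 c=0 d=53/30
  seg 1: a=-5 b=-97/15 c=53/10 d=-47/60
  seg 2: a=-3 b=16/3 c=3/5 d=-91/120
  seg 3: a=4 b=-41/30 c=-79/20 d=79/60
S(3/4) = -1971/640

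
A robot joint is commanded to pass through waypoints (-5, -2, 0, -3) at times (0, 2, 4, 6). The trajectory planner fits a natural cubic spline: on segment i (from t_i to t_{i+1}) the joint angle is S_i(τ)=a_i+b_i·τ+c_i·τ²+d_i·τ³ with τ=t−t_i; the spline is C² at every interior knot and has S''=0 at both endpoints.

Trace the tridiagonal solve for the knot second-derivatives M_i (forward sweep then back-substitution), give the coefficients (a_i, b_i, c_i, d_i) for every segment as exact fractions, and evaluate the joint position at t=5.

  seg 0: a=-5 b=22/15 c=0 d=1/120
  seg 1: a=-2 b=47/30 c=1/20 d=-1/6
  seg 2: a=0 b=-7/30 c=-19/20 d=19/120
S(5) = -41/40

Δ: Δ0=3/2, Δ1=1, Δ2=-3/2
row 1: diag=8, rhs=-3; c'=1/4, d'=-3/8
row 2: denom=8−2·1/4=15/2; d'=(-15−2·-3/8)/(15/2)=-19/10
back: M2=-19/10
back: M1=-3/8−1/4·-19/10=1/10
M: M0=0, M1=1/10, M2=-19/10, M3=0
seg 0: a=-5, c=M0/2=0, d=(M1−M0)/(6·2)=1/120, b=Δ0−h0·(2M0+M1)/6=22/15
seg 1: a=-2, c=M1/2=1/20, d=(M2−M1)/(6·2)=-1/6, b=Δ1−h1·(2M1+M2)/6=47/30
seg 2: a=0, c=M2/2=-19/20, d=(M3−M2)/(6·2)=19/120, b=Δ2−h2·(2M2+M3)/6=-7/30
t_q=5 → seg 2, τ=1; S=0+-7/30·τ+-19/20·τ²+19/120·τ³=-41/40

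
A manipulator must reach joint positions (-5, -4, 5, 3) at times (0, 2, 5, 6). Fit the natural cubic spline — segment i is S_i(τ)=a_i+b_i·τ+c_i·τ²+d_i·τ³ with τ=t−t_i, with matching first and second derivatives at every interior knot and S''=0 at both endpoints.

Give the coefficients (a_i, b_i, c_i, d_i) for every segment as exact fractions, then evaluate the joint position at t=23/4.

  seg 0: a=-5 b=-69/142 c=0 d=35/142
  seg 1: a=-4 b=351/142 c=105/71 d=-185/426
  seg 2: a=5 b=-27/71 c=-345/142 d=115/142
S(23/4) = 33533/9088

Δ: Δ0=1/2, Δ1=3, Δ2=-2
row 1: diag=10, rhs=15; c'=3/10, d'=3/2
row 2: denom=8−3·3/10=71/10; d'=(-30−3·3/2)/(71/10)=-345/71
back: M2=-345/71
back: M1=3/2−3/10·-345/71=210/71
M: M0=0, M1=210/71, M2=-345/71, M3=0
seg 0: a=-5, c=M0/2=0, d=(M1−M0)/(6·2)=35/142, b=Δ0−h0·(2M0+M1)/6=-69/142
seg 1: a=-4, c=M1/2=105/71, d=(M2−M1)/(6·3)=-185/426, b=Δ1−h1·(2M1+M2)/6=351/142
seg 2: a=5, c=M2/2=-345/142, d=(M3−M2)/(6·1)=115/142, b=Δ2−h2·(2M2+M3)/6=-27/71
t_q=23/4 → seg 2, τ=3/4; S=5+-27/71·τ+-345/142·τ²+115/142·τ³=33533/9088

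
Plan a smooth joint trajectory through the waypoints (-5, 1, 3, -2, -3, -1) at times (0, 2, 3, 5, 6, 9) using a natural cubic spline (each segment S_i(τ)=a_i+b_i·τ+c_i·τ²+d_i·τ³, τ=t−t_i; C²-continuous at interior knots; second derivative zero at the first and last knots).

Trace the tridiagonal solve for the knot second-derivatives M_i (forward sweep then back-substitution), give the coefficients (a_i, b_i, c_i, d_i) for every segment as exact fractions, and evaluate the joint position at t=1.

  seg 0: a=-5 b=13184/4359 c=0 d=-107/17436
  seg 1: a=1 b=12863/4359 c=-107/2906 d=-7969/8718
  seg 2: a=3 b=1177/8718 c=-4038/1453 d=6371/8718
  seg 3: a=-2 b=-19283/8718 c=2333/1453 d=-3433/8718
  seg 4: a=-3 b=-793/4359 c=1233/2906 d=-137/2906
S(1) = -11517/5812

Δ: Δ0=3, Δ1=2, Δ2=-5/2, Δ3=-1, Δ4=2/3
row 1: diag=6, rhs=-6; c'=1/6, d'=-1
row 2: denom=6−1·1/6=35/6; d'=(-27−1·-1)/(35/6)=-156/35
row 3: denom=6−2·12/35=186/35; d'=(9−2·-156/35)/(186/35)=209/62
row 4: denom=8−1·35/186=1453/186; d'=(10−1·209/62)/(1453/186)=1233/1453
back: M4=1233/1453
back: M3=209/62−35/186·1233/1453=4666/1453
back: M2=-156/35−12/35·4666/1453=-8076/1453
back: M1=-1−1/6·-8076/1453=-107/1453
M: M0=0, M1=-107/1453, M2=-8076/1453, M3=4666/1453, M4=1233/1453, M5=0
seg 0: a=-5, c=M0/2=0, d=(M1−M0)/(6·2)=-107/17436, b=Δ0−h0·(2M0+M1)/6=13184/4359
seg 1: a=1, c=M1/2=-107/2906, d=(M2−M1)/(6·1)=-7969/8718, b=Δ1−h1·(2M1+M2)/6=12863/4359
seg 2: a=3, c=M2/2=-4038/1453, d=(M3−M2)/(6·2)=6371/8718, b=Δ2−h2·(2M2+M3)/6=1177/8718
seg 3: a=-2, c=M3/2=2333/1453, d=(M4−M3)/(6·1)=-3433/8718, b=Δ3−h3·(2M3+M4)/6=-19283/8718
seg 4: a=-3, c=M4/2=1233/2906, d=(M5−M4)/(6·3)=-137/2906, b=Δ4−h4·(2M4+M5)/6=-793/4359
t_q=1 → seg 0, τ=1; S=-5+13184/4359·τ+0·τ²+-107/17436·τ³=-11517/5812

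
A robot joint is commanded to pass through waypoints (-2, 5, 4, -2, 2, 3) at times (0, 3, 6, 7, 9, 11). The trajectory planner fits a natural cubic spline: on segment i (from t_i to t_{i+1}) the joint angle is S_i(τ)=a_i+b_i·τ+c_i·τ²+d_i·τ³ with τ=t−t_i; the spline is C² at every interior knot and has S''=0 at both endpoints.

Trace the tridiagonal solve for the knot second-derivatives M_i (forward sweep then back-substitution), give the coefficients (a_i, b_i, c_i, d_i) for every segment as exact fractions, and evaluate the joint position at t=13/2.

  seg 0: a=-2 b=2871/1244 c=0 d=95/33588
  seg 1: a=5 b=1483/622 c=95/3732 d=-10427/33588
  seg 2: a=4 b=-7271/1244 c=-861/311 d=3251/1244
  seg 3: a=-2 b=-2203/622 c=6309/1244 d=-1431/1244
  seg 4: a=2 b=1829/622 c=-2277/1244 d=759/2488
S(13/2) = 7087/9952

Δ: Δ0=7/3, Δ1=-1/3, Δ2=-6, Δ3=2, Δ4=1/2
row 1: diag=12, rhs=-16; c'=1/4, d'=-4/3
row 2: denom=8−3·1/4=29/4; d'=(-34−3·-4/3)/(29/4)=-120/29
row 3: denom=6−1·4/29=170/29; d'=(48−1·-120/29)/(170/29)=756/85
row 4: denom=8−2·29/85=622/85; d'=(-9−2·756/85)/(622/85)=-2277/622
back: M4=-2277/622
back: M3=756/85−29/85·-2277/622=6309/622
back: M2=-120/29−4/29·6309/622=-1722/311
back: M1=-4/3−1/4·-1722/311=95/1866
M: M0=0, M1=95/1866, M2=-1722/311, M3=6309/622, M4=-2277/622, M5=0
seg 0: a=-2, c=M0/2=0, d=(M1−M0)/(6·3)=95/33588, b=Δ0−h0·(2M0+M1)/6=2871/1244
seg 1: a=5, c=M1/2=95/3732, d=(M2−M1)/(6·3)=-10427/33588, b=Δ1−h1·(2M1+M2)/6=1483/622
seg 2: a=4, c=M2/2=-861/311, d=(M3−M2)/(6·1)=3251/1244, b=Δ2−h2·(2M2+M3)/6=-7271/1244
seg 3: a=-2, c=M3/2=6309/1244, d=(M4−M3)/(6·2)=-1431/1244, b=Δ3−h3·(2M3+M4)/6=-2203/622
seg 4: a=2, c=M4/2=-2277/1244, d=(M5−M4)/(6·2)=759/2488, b=Δ4−h4·(2M4+M5)/6=1829/622
t_q=13/2 → seg 2, τ=1/2; S=4+-7271/1244·τ+-861/311·τ²+3251/1244·τ³=7087/9952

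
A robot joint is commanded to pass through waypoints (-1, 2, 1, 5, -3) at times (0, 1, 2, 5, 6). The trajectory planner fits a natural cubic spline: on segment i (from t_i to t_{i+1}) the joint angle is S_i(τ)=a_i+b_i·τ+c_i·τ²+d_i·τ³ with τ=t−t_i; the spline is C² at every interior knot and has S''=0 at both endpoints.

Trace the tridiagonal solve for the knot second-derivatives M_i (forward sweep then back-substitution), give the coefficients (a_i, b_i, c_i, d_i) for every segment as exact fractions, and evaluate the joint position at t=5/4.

  seg 0: a=-1 b=677/159 c=0 d=-200/159
  seg 1: a=2 b=77/159 c=-200/53 d=364/159
  seg 2: a=1 b=-31/159 c=164/53 d=-137/159
  seg 3: a=5 b=-778/159 c=-247/53 d=247/159
S(5/4) = 1629/848

Δ: Δ0=3, Δ1=-1, Δ2=4/3, Δ3=-8
row 1: diag=4, rhs=-24; c'=1/4, d'=-6
row 2: denom=8−1·1/4=31/4; d'=(14−1·-6)/(31/4)=80/31
row 3: denom=8−3·12/31=212/31; d'=(-56−3·80/31)/(212/31)=-494/53
back: M3=-494/53
back: M2=80/31−12/31·-494/53=328/53
back: M1=-6−1/4·328/53=-400/53
M: M0=0, M1=-400/53, M2=328/53, M3=-494/53, M4=0
seg 0: a=-1, c=M0/2=0, d=(M1−M0)/(6·1)=-200/159, b=Δ0−h0·(2M0+M1)/6=677/159
seg 1: a=2, c=M1/2=-200/53, d=(M2−M1)/(6·1)=364/159, b=Δ1−h1·(2M1+M2)/6=77/159
seg 2: a=1, c=M2/2=164/53, d=(M3−M2)/(6·3)=-137/159, b=Δ2−h2·(2M2+M3)/6=-31/159
seg 3: a=5, c=M3/2=-247/53, d=(M4−M3)/(6·1)=247/159, b=Δ3−h3·(2M3+M4)/6=-778/159
t_q=5/4 → seg 1, τ=1/4; S=2+77/159·τ+-200/53·τ²+364/159·τ³=1629/848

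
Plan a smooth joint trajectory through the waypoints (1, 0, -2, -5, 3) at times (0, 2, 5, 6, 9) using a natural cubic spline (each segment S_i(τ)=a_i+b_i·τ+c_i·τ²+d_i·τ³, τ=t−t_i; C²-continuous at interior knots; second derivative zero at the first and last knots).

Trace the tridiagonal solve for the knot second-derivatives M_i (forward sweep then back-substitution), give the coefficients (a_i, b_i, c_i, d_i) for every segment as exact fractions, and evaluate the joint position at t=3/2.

  seg 0: a=1 b=-202/279 c=0 d=125/2232
  seg 1: a=0 b=-29/558 c=125/372 d=-1811/10044
  seg 2: a=-2 b=-3241/1116 c=-359/279 d=443/372
  seg 3: a=-5 b=-1063/558 c=2551/1116 d=-2551/10044
S(3/2) = 613/5952

Δ: Δ0=-1/2, Δ1=-2/3, Δ2=-3, Δ3=8/3
row 1: diag=10, rhs=-1; c'=3/10, d'=-1/10
row 2: denom=8−3·3/10=71/10; d'=(-14−3·-1/10)/(71/10)=-137/71
row 3: denom=8−1·10/71=558/71; d'=(34−1·-137/71)/(558/71)=2551/558
back: M3=2551/558
back: M2=-137/71−10/71·2551/558=-718/279
back: M1=-1/10−3/10·-718/279=125/186
M: M0=0, M1=125/186, M2=-718/279, M3=2551/558, M4=0
seg 0: a=1, c=M0/2=0, d=(M1−M0)/(6·2)=125/2232, b=Δ0−h0·(2M0+M1)/6=-202/279
seg 1: a=0, c=M1/2=125/372, d=(M2−M1)/(6·3)=-1811/10044, b=Δ1−h1·(2M1+M2)/6=-29/558
seg 2: a=-2, c=M2/2=-359/279, d=(M3−M2)/(6·1)=443/372, b=Δ2−h2·(2M2+M3)/6=-3241/1116
seg 3: a=-5, c=M3/2=2551/1116, d=(M4−M3)/(6·3)=-2551/10044, b=Δ3−h3·(2M3+M4)/6=-1063/558
t_q=3/2 → seg 0, τ=3/2; S=1+-202/279·τ+0·τ²+125/2232·τ³=613/5952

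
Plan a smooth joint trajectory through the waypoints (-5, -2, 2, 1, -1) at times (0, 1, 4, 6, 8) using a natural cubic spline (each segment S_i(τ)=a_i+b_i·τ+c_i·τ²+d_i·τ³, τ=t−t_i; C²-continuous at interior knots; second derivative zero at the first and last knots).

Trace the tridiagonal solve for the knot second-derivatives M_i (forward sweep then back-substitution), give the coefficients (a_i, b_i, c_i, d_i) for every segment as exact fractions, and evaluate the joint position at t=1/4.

Δ: Δ0=3, Δ1=4/3, Δ2=-1/2, Δ3=-1
row 1: diag=8, rhs=-10; c'=3/8, d'=-5/4
row 2: denom=10−3·3/8=71/8; d'=(-11−3·-5/4)/(71/8)=-58/71
row 3: denom=8−2·16/71=536/71; d'=(-3−2·-58/71)/(536/71)=-97/536
back: M3=-97/536
back: M2=-58/71−16/71·-97/536=-52/67
back: M1=-5/4−3/8·-52/67=-257/268
M: M0=0, M1=-257/268, M2=-52/67, M3=-97/536, M4=0
seg 0: a=-5, c=M0/2=0, d=(M1−M0)/(6·1)=-257/1608, b=Δ0−h0·(2M0+M1)/6=5081/1608
seg 1: a=-2, c=M1/2=-257/536, d=(M2−M1)/(6·3)=49/4824, b=Δ1−h1·(2M1+M2)/6=2155/804
seg 2: a=2, c=M2/2=-26/67, d=(M3−M2)/(6·2)=319/6432, b=Δ2−h2·(2M2+M3)/6=125/1608
seg 3: a=1, c=M3/2=-97/1072, d=(M4−M3)/(6·2)=97/6432, b=Δ3−h3·(2M3+M4)/6=-707/804
t_q=1/4 → seg 0, τ=1/4; S=-5+5081/1608·τ+0·τ²+-257/1608·τ³=-144507/34304

  seg 0: a=-5 b=5081/1608 c=0 d=-257/1608
  seg 1: a=-2 b=2155/804 c=-257/536 d=49/4824
  seg 2: a=2 b=125/1608 c=-26/67 d=319/6432
  seg 3: a=1 b=-707/804 c=-97/1072 d=97/6432
S(1/4) = -144507/34304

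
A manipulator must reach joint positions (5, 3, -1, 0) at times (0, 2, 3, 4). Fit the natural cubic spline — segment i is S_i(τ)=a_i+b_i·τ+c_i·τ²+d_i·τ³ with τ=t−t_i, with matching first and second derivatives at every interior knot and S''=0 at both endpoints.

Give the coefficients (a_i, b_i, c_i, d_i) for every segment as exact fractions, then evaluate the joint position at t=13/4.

  seg 0: a=5 b=11/23 c=0 d=-17/46
  seg 1: a=3 b=-91/23 c=-51/23 d=50/23
  seg 2: a=-1 b=-43/23 c=99/23 d=-33/23
S(13/4) = -1797/1472

Δ: Δ0=-1, Δ1=-4, Δ2=1
row 1: diag=6, rhs=-18; c'=1/6, d'=-3
row 2: denom=4−1·1/6=23/6; d'=(30−1·-3)/(23/6)=198/23
back: M2=198/23
back: M1=-3−1/6·198/23=-102/23
M: M0=0, M1=-102/23, M2=198/23, M3=0
seg 0: a=5, c=M0/2=0, d=(M1−M0)/(6·2)=-17/46, b=Δ0−h0·(2M0+M1)/6=11/23
seg 1: a=3, c=M1/2=-51/23, d=(M2−M1)/(6·1)=50/23, b=Δ1−h1·(2M1+M2)/6=-91/23
seg 2: a=-1, c=M2/2=99/23, d=(M3−M2)/(6·1)=-33/23, b=Δ2−h2·(2M2+M3)/6=-43/23
t_q=13/4 → seg 2, τ=1/4; S=-1+-43/23·τ+99/23·τ²+-33/23·τ³=-1797/1472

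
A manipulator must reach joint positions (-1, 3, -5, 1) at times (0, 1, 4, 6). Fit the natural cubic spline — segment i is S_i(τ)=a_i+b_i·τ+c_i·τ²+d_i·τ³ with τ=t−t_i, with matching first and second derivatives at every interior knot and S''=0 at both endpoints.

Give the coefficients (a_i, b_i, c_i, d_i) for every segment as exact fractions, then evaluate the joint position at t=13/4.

Δ: Δ0=4, Δ1=-8/3, Δ2=3
row 1: diag=8, rhs=-40; c'=3/8, d'=-5
row 2: denom=10−3·3/8=71/8; d'=(34−3·-5)/(71/8)=392/71
back: M2=392/71
back: M1=-5−3/8·392/71=-502/71
M: M0=0, M1=-502/71, M2=392/71, M3=0
seg 0: a=-1, c=M0/2=0, d=(M1−M0)/(6·1)=-251/213, b=Δ0−h0·(2M0+M1)/6=1103/213
seg 1: a=3, c=M1/2=-251/71, d=(M2−M1)/(6·3)=149/213, b=Δ1−h1·(2M1+M2)/6=350/213
seg 2: a=-5, c=M2/2=196/71, d=(M3−M2)/(6·2)=-98/213, b=Δ2−h2·(2M2+M3)/6=-145/213
t_q=13/4 → seg 1, τ=9/4; S=3+350/213·τ+-251/71·τ²+149/213·τ³=-14685/4544

  seg 0: a=-1 b=1103/213 c=0 d=-251/213
  seg 1: a=3 b=350/213 c=-251/71 d=149/213
  seg 2: a=-5 b=-145/213 c=196/71 d=-98/213
S(13/4) = -14685/4544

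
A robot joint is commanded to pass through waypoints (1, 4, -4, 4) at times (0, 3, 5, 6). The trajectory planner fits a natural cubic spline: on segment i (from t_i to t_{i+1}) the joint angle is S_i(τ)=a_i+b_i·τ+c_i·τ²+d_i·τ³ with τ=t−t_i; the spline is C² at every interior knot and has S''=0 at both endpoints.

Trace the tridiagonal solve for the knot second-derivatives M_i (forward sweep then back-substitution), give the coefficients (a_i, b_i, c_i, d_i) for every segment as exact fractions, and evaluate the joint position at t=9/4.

Δ: Δ0=1, Δ1=-4, Δ2=8
row 1: diag=10, rhs=-30; c'=1/5, d'=-3
row 2: denom=6−2·1/5=28/5; d'=(72−2·-3)/(28/5)=195/14
back: M2=195/14
back: M1=-3−1/5·195/14=-81/14
M: M0=0, M1=-81/14, M2=195/14, M3=0
seg 0: a=1, c=M0/2=0, d=(M1−M0)/(6·3)=-9/28, b=Δ0−h0·(2M0+M1)/6=109/28
seg 1: a=4, c=M1/2=-81/28, d=(M2−M1)/(6·2)=23/14, b=Δ1−h1·(2M1+M2)/6=-67/14
seg 2: a=-4, c=M2/2=195/28, d=(M3−M2)/(6·1)=-65/28, b=Δ2−h2·(2M2+M3)/6=47/14
t_q=9/4 → seg 0, τ=9/4; S=1+109/28·τ+0·τ²+-9/28·τ³=1561/256

  seg 0: a=1 b=109/28 c=0 d=-9/28
  seg 1: a=4 b=-67/14 c=-81/28 d=23/14
  seg 2: a=-4 b=47/14 c=195/28 d=-65/28
S(9/4) = 1561/256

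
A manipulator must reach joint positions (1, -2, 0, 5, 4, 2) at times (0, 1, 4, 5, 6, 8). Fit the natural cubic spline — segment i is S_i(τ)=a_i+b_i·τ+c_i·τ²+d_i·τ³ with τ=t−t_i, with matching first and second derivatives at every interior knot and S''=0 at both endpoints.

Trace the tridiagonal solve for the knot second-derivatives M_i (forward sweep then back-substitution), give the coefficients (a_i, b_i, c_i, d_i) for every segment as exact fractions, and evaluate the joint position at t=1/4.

Δ: Δ0=-3, Δ1=2/3, Δ2=5, Δ3=-1, Δ4=-1
row 1: diag=8, rhs=22; c'=3/8, d'=11/4
row 2: denom=8−3·3/8=55/8; d'=(26−3·11/4)/(55/8)=142/55
row 3: denom=4−1·8/55=212/55; d'=(-36−1·142/55)/(212/55)=-1061/106
row 4: denom=6−1·55/212=1217/212; d'=(0−1·-1061/106)/(1217/212)=2122/1217
back: M4=2122/1217
back: M3=-1061/106−55/212·2122/1217=-12732/1217
back: M2=142/55−8/55·-12732/1217=4994/1217
back: M1=11/4−3/8·4994/1217=1474/1217
M: M0=0, M1=1474/1217, M2=4994/1217, M3=-12732/1217, M4=2122/1217, M5=0
seg 0: a=1, c=M0/2=0, d=(M1−M0)/(6·1)=737/3651, b=Δ0−h0·(2M0+M1)/6=-11690/3651
seg 1: a=-2, c=M1/2=737/1217, d=(M2−M1)/(6·3)=1760/10953, b=Δ1−h1·(2M1+M2)/6=-9479/3651
seg 2: a=0, c=M2/2=2497/1217, d=(M3−M2)/(6·1)=-8863/3651, b=Δ2−h2·(2M2+M3)/6=19627/3651
seg 3: a=5, c=M3/2=-6366/1217, d=(M4−M3)/(6·1)=7427/3651, b=Δ3−h3·(2M3+M4)/6=8020/3651
seg 4: a=4, c=M4/2=1061/1217, d=(M5−M4)/(6·2)=-1061/7302, b=Δ4−h4·(2M4+M5)/6=-7895/3651
t_q=1/4 → seg 0, τ=1/4; S=1+-11690/3651·τ+0·τ²+737/3651·τ³=15787/77888

  seg 0: a=1 b=-11690/3651 c=0 d=737/3651
  seg 1: a=-2 b=-9479/3651 c=737/1217 d=1760/10953
  seg 2: a=0 b=19627/3651 c=2497/1217 d=-8863/3651
  seg 3: a=5 b=8020/3651 c=-6366/1217 d=7427/3651
  seg 4: a=4 b=-7895/3651 c=1061/1217 d=-1061/7302
S(1/4) = 15787/77888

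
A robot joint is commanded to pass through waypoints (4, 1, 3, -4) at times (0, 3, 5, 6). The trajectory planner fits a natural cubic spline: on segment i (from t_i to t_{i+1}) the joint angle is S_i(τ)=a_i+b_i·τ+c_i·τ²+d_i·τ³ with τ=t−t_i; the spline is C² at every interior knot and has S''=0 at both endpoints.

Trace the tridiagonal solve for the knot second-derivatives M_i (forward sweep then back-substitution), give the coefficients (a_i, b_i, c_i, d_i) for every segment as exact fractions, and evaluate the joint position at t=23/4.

Δ: Δ0=-1, Δ1=1, Δ2=-7
row 1: diag=10, rhs=12; c'=1/5, d'=6/5
row 2: denom=6−2·1/5=28/5; d'=(-48−2·6/5)/(28/5)=-9
back: M2=-9
back: M1=6/5−1/5·-9=3
M: M0=0, M1=3, M2=-9, M3=0
seg 0: a=4, c=M0/2=0, d=(M1−M0)/(6·3)=1/6, b=Δ0−h0·(2M0+M1)/6=-5/2
seg 1: a=1, c=M1/2=3/2, d=(M2−M1)/(6·2)=-1, b=Δ1−h1·(2M1+M2)/6=2
seg 2: a=3, c=M2/2=-9/2, d=(M3−M2)/(6·1)=3/2, b=Δ2−h2·(2M2+M3)/6=-4
t_q=23/4 → seg 2, τ=3/4; S=3+-4·τ+-9/2·τ²+3/2·τ³=-243/128

  seg 0: a=4 b=-5/2 c=0 d=1/6
  seg 1: a=1 b=2 c=3/2 d=-1
  seg 2: a=3 b=-4 c=-9/2 d=3/2
S(23/4) = -243/128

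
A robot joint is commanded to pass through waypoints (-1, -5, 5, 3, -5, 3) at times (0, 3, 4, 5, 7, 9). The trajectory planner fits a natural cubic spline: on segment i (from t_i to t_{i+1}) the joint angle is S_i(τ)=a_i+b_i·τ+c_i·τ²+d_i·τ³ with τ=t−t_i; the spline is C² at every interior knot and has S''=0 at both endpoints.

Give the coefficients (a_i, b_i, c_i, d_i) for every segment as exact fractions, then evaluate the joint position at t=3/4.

  seg 0: a=-1 b=-268/39 c=0 d=8/13
  seg 1: a=-5 b=380/39 c=72/13 d=-206/39
  seg 2: a=5 b=194/39 c=-134/13 d=10/3
  seg 3: a=3 b=-220/39 c=-4/13 d=22/39
  seg 4: a=-5 b=-4/39 c=40/13 d=-20/39
S(3/4) = -613/104

Δ: Δ0=-4/3, Δ1=10, Δ2=-2, Δ3=-4, Δ4=4
row 1: diag=8, rhs=68; c'=1/8, d'=17/2
row 2: denom=4−1·1/8=31/8; d'=(-72−1·17/2)/(31/8)=-644/31
row 3: denom=6−1·8/31=178/31; d'=(-12−1·-644/31)/(178/31)=136/89
row 4: denom=8−2·31/89=650/89; d'=(48−2·136/89)/(650/89)=80/13
back: M4=80/13
back: M3=136/89−31/89·80/13=-8/13
back: M2=-644/31−8/31·-8/13=-268/13
back: M1=17/2−1/8·-268/13=144/13
M: M0=0, M1=144/13, M2=-268/13, M3=-8/13, M4=80/13, M5=0
seg 0: a=-1, c=M0/2=0, d=(M1−M0)/(6·3)=8/13, b=Δ0−h0·(2M0+M1)/6=-268/39
seg 1: a=-5, c=M1/2=72/13, d=(M2−M1)/(6·1)=-206/39, b=Δ1−h1·(2M1+M2)/6=380/39
seg 2: a=5, c=M2/2=-134/13, d=(M3−M2)/(6·1)=10/3, b=Δ2−h2·(2M2+M3)/6=194/39
seg 3: a=3, c=M3/2=-4/13, d=(M4−M3)/(6·2)=22/39, b=Δ3−h3·(2M3+M4)/6=-220/39
seg 4: a=-5, c=M4/2=40/13, d=(M5−M4)/(6·2)=-20/39, b=Δ4−h4·(2M4+M5)/6=-4/39
t_q=3/4 → seg 0, τ=3/4; S=-1+-268/39·τ+0·τ²+8/13·τ³=-613/104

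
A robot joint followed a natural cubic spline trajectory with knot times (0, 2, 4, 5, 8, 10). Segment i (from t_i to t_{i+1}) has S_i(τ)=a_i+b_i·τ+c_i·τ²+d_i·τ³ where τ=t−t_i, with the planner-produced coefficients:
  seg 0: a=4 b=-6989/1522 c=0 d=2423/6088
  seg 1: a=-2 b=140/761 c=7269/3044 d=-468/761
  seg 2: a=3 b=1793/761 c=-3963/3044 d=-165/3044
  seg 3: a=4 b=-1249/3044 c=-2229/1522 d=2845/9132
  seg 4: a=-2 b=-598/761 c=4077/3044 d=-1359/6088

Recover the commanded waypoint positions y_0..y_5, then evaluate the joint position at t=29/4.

y_0 = S_0(0) = a_0 = 4
y_1 = S_1(0) = a_1 = -2
y_2 = S_2(0) = a_2 = 3
y_3 = S_3(0) = a_3 = 4
y_4 = S_4(0) = a_4 = -2
y_5 = S_4(2) = 0
t_q=29/4 is in segment 3 (τ=9/4); S_3(τ)=-153649/194816

y_0=4 y_1=-2 y_2=3 y_3=4 y_4=-2 y_5=0
S(29/4) = -153649/194816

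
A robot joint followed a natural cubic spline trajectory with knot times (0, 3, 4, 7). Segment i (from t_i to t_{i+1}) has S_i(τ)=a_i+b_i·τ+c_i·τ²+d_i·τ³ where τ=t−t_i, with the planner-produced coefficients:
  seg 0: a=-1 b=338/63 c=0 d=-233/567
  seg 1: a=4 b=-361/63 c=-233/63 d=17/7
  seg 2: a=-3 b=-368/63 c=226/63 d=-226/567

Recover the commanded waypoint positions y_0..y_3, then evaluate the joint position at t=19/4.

y_0=-1 y_1=4 y_2=-3 y_3=1
S(19/4) = -177/32

y_0 = S_0(0) = a_0 = -1
y_1 = S_1(0) = a_1 = 4
y_2 = S_2(0) = a_2 = -3
y_3 = S_2(3) = 1
t_q=19/4 is in segment 2 (τ=3/4); S_2(τ)=-177/32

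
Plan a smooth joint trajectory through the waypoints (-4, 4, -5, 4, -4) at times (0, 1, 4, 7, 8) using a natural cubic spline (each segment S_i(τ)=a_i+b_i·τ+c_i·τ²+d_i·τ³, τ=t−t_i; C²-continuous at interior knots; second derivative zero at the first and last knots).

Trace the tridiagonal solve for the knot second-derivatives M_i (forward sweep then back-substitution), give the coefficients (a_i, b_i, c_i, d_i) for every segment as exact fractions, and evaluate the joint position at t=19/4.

Δ: Δ0=8, Δ1=-3, Δ2=3, Δ3=-8
row 1: diag=8, rhs=-66; c'=3/8, d'=-33/4
row 2: denom=12−3·3/8=87/8; d'=(36−3·-33/4)/(87/8)=162/29
row 3: denom=8−3·8/29=208/29; d'=(-66−3·162/29)/(208/29)=-150/13
back: M3=-150/13
back: M2=162/29−8/29·-150/13=114/13
back: M1=-33/4−3/8·114/13=-150/13
M: M0=0, M1=-150/13, M2=114/13, M3=-150/13, M4=0
seg 0: a=-4, c=M0/2=0, d=(M1−M0)/(6·1)=-25/13, b=Δ0−h0·(2M0+M1)/6=129/13
seg 1: a=4, c=M1/2=-75/13, d=(M2−M1)/(6·3)=44/39, b=Δ1−h1·(2M1+M2)/6=54/13
seg 2: a=-5, c=M2/2=57/13, d=(M3−M2)/(6·3)=-44/39, b=Δ2−h2·(2M2+M3)/6=0
seg 3: a=4, c=M3/2=-75/13, d=(M4−M3)/(6·1)=25/13, b=Δ3−h3·(2M3+M4)/6=-54/13
t_q=19/4 → seg 2, τ=3/4; S=-5+0·τ+57/13·τ²+-44/39·τ³=-313/104

  seg 0: a=-4 b=129/13 c=0 d=-25/13
  seg 1: a=4 b=54/13 c=-75/13 d=44/39
  seg 2: a=-5 b=0 c=57/13 d=-44/39
  seg 3: a=4 b=-54/13 c=-75/13 d=25/13
S(19/4) = -313/104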